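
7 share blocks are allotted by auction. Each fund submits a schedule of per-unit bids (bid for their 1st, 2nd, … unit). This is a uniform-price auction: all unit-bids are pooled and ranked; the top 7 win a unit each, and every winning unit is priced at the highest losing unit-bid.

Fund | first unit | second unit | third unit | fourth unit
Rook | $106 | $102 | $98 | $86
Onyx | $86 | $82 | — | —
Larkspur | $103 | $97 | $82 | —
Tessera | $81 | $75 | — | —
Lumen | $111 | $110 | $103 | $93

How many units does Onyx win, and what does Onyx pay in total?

All unit-bids, highest first — top 7: 111 (Lumen-1), 110 (Lumen-2), 106 (Rook-1), 103 (Larkspur-1), 103 (Lumen-3), 102 (Rook-2), 98 (Rook-3)
Highest rejected unit-bid = $97.
Onyx wins 0 unit(s) at $97 each.

Onyx: 0 units, pays $0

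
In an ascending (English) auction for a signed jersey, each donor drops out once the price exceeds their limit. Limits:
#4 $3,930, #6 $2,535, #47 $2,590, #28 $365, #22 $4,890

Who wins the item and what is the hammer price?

Limits in order: 4,890 (#22) > 3,930 (#4) > 2,590 (#47) > 2,535 (#6) > 365 (#28)
#4 is the last rival to drop out, at $3,930; #22 remains and wins at that price.

#22 wins at $3,930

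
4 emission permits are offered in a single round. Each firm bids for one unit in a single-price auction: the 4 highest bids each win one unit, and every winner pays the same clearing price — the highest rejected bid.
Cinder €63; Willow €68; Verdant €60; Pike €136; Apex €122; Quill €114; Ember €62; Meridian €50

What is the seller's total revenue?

Bids ranked high→low: 136 (Pike), 122 (Apex), 114 (Quill), 68 (Willow), 63 (Cinder), 62 (Ember), …
Winners (4 units): Pike, Apex, Quill, Willow.
Highest unsuccessful bid: €63 → clearing price.
Total revenue = 4 × €63 = €252.

Total revenue: €252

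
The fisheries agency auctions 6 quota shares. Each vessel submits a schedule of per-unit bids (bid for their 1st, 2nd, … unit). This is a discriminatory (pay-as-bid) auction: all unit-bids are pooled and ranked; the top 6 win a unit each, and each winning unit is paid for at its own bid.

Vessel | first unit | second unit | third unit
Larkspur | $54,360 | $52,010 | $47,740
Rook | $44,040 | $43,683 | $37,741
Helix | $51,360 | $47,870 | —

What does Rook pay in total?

Pooled unit-bids ranked (top 6): 54,360 (Larkspur-1), 52,010 (Larkspur-2), 51,360 (Helix-1), 47,870 (Helix-2), 47,740 (Larkspur-3), 44,040 (Rook-1)
Next rejected bid: $43,683 (not a price — pay-as-bid).
Rook's winning unit-bids: 44,040 = $44,040.

Rook pays $44,040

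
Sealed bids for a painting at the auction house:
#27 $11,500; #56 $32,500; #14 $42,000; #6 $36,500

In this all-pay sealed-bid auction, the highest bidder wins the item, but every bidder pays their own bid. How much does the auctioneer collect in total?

Total revenue: $122,500

All-pay sealed-bid auction: the highest bidder wins the item, but every bidder pays their own bid.
Sorting bids: 42,000 (#14) > 36,500 (#6) > 32,500 (#56) > 11,500 (#27)
#14 wins with the top bid; all bids are sunk regardless.
Every bidder forfeits their bid regardless of winning.
Revenue = 11,500 + 32,500 + 42,000 + 36,500 = $122,500.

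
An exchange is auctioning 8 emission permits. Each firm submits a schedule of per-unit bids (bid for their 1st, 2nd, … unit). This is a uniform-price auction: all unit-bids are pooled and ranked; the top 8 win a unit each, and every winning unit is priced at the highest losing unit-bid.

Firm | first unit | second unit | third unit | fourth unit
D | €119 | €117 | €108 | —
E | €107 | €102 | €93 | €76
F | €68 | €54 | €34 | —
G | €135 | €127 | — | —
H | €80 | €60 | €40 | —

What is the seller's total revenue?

Merging the schedules and taking the best 8: 135 (G-1), 127 (G-2), 119 (D-1), 117 (D-2), 108 (D-3), 107 (E-1), 102 (E-2), 93 (E-3)
First bid not allocated: €80.
Allocation: D 3, E 3, G 2. Every unit priced at €80.
Revenue = 8 × 80 = €640.

Total revenue: €640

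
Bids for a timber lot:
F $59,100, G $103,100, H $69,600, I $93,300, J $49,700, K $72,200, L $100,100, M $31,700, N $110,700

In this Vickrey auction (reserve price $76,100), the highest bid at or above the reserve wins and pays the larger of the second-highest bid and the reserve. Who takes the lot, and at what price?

Vickrey auction (reserve price $76,100): the highest bid at or above the reserve wins and pays the larger of the second-highest bid and the reserve.
Bids in order: 110,700 (N) > 103,100 (G) > 100,100 (L) > 93,300 (I) > 72,200 (K) > 69,600 (H) > …
N has the top bid at or above the reserve ($110,700).
max(second-highest $103,100, reserve $76,100) = $103,100; the reserve does not bind.

N pays $103,100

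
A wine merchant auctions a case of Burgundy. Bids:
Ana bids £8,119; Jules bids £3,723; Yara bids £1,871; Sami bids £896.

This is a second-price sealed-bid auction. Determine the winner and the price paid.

Second-price sealed-bid auction: the highest bidder wins and pays the second-highest bid.
Bids ranked: 8,119 (Ana) > 3,723 (Jules) > 1,871 (Yara) > 896 (Sami)
Ana wins with the highest bid; price is set by the runner-up at £3,723.

Ana pays £3,723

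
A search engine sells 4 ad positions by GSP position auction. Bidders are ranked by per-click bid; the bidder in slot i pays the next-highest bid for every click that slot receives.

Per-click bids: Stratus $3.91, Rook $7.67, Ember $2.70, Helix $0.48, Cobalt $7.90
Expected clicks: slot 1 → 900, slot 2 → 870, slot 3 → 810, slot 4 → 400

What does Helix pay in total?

Helix pays $0.00

Per-click bids in order: $7.90 (Cobalt) > $7.67 (Rook) > $3.91 (Stratus) > $2.70 (Ember) > $0.48 (Helix)
Helix ranks below slot 4 → no slot, pays nothing.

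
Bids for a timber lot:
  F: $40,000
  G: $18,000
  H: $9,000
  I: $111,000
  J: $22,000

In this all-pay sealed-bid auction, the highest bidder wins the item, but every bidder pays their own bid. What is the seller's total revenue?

Sorting bids: 111,000 (I) > 40,000 (F) > 22,000 (J) > 18,000 (G) > 9,000 (H)
I wins with the top bid; all bids are sunk regardless.
Every bidder forfeits their bid regardless of winning.
Revenue = 40,000 + 18,000 + 9,000 + 111,000 + 22,000 = $200,000.

Total revenue: $200,000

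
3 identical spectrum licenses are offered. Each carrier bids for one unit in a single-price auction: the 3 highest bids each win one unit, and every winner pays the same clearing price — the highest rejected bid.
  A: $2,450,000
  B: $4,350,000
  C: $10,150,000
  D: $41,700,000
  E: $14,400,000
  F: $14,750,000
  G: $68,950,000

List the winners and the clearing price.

G, D, F; each pays $14,400,000

Bids ranked high→low: 68,950,000 (G), 41,700,000 (D), 14,750,000 (F), 14,400,000 (E), 10,150,000 (C), …
Winners (3 units): G, D, F.
Highest unsuccessful bid: $14,400,000 → clearing price.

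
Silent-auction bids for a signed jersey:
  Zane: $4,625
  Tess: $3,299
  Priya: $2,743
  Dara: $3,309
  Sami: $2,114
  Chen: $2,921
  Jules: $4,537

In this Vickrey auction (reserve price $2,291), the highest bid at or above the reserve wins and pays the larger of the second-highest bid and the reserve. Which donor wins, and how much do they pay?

Rule: the highest bid at or above the reserve wins and pays the larger of the second-highest bid and the reserve.
Sorting bids: 4,625 (Zane) > 4,537 (Jules) > 3,309 (Dara) > 3,299 (Tess) > 2,921 (Chen) > 2,743 (Priya) > …
Highest eligible bid: Zane at $4,625.
Second-highest bid $4,537 exceeds the reserve $2,291 → payment $4,537.

Zane pays $4,537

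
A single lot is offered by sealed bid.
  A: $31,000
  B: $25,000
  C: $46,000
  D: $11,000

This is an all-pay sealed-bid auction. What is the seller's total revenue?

Sorting bids: 46,000 (C) > 31,000 (A) > 25,000 (B) > 11,000 (D)
C wins with the top bid; all bids are sunk regardless.
Every bidder forfeits their bid regardless of winning.
Revenue = 31,000 + 25,000 + 46,000 + 11,000 = $113,000.

Total revenue: $113,000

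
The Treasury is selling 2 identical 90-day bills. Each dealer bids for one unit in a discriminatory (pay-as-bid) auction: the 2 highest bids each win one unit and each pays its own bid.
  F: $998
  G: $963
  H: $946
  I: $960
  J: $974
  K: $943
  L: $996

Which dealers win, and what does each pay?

F $998, L $996

Bids ranked high→low: 998 (F), 996 (L), 974 (J), 963 (G), …
Top 2: F, L.
Each winner pays its own bid: F $998, L $996.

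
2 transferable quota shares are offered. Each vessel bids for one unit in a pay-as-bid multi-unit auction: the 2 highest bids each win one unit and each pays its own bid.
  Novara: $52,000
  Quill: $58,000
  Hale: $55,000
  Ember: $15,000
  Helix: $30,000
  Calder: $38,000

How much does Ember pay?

Ember pays $0

Sorting: 58,000 (Quill), 55,000 (Hale), 52,000 (Novara), 38,000 (Calder), …
Winners (2 units): Quill, Hale.
Ember does not win → $0.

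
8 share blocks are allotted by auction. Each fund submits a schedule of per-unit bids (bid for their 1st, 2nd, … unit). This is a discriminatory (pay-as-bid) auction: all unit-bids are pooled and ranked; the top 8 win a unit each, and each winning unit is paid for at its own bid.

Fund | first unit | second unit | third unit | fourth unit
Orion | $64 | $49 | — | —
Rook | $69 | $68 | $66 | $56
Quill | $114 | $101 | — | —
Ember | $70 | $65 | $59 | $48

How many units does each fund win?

Ember 2, Orion 1, Quill 2, Rook 3

All unit-bids, highest first — top 8: 114 (Quill-1), 101 (Quill-2), 70 (Ember-1), 69 (Rook-1), 68 (Rook-2), 66 (Rook-3), 65 (Ember-2), 64 (Orion-1)
Next rejected bid: $59 (not a price — pay-as-bid).
Allocation: Ember 2, Orion 1, Quill 2, Rook 3.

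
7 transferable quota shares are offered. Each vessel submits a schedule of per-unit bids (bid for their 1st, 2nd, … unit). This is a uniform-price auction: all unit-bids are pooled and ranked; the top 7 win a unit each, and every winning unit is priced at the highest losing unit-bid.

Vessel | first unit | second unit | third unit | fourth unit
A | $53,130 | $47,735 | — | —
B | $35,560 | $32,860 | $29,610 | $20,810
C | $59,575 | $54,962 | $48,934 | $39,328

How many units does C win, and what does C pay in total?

Merging the schedules and taking the best 7: 59,575 (C-1), 54,962 (C-2), 53,130 (A-1), 48,934 (C-3), 47,735 (A-2), 39,328 (C-4), 35,560 (B-1)
Highest rejected unit-bid = $32,860.
C wins 4 unit(s) at $32,860 each.

C: 4 units, pays $131,440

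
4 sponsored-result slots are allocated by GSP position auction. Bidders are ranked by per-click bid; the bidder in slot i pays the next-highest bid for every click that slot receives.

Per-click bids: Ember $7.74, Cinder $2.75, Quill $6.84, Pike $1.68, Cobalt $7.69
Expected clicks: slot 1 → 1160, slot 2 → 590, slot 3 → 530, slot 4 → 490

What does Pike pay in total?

Pike pays $0.00

Ranked by bid: $7.74 (Ember) > $7.69 (Cobalt) > $6.84 (Quill) > $2.75 (Cinder) > $1.68 (Pike)
Pike ranks below slot 4 → no slot, pays nothing.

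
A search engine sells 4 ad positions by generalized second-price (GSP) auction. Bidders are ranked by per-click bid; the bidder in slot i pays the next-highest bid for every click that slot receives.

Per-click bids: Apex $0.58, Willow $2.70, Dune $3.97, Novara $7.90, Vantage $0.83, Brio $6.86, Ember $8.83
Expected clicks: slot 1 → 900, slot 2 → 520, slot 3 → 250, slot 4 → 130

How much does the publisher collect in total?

Total revenue: $12020.70

Ranked by bid: $8.83 (Ember) > $7.90 (Novara) > $6.86 (Brio) > $3.97 (Dune) > $2.70 (Willow) > …
Slot 1: Ember pays $7.90 × 900 = $7110.00
Slot 2: Novara pays $6.86 × 520 = $3567.20
Slot 3: Brio pays $3.97 × 250 = $992.50
Slot 4: Dune pays $2.70 × 130 = $351.00
Total = $12020.70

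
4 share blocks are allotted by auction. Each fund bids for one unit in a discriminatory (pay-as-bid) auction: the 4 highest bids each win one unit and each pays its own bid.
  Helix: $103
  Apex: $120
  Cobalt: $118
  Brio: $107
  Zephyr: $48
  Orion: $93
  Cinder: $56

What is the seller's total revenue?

Total revenue: $448

Sorting: 120 (Apex), 118 (Cobalt), 107 (Brio), 103 (Helix), 93 (Orion), 56 (Cinder), …
Top 4: Apex, Cobalt, Brio, Helix.
Total revenue = 120 + 118 + 107 + 103 = $448.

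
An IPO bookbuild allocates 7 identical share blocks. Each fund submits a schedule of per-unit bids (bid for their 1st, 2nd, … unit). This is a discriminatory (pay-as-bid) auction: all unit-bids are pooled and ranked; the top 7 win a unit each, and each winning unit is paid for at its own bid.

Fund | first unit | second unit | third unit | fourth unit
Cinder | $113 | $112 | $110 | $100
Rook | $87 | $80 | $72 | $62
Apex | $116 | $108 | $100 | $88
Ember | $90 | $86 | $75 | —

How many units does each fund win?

Merging the schedules and taking the best 7: 116 (Apex-1), 113 (Cinder-1), 112 (Cinder-2), 110 (Cinder-3), 108 (Apex-2), 100 (Cinder-4), 100 (Apex-3)
Next rejected bid: $90 (not a price — pay-as-bid).
Allocation: Apex 3, Cinder 4.

Apex 3, Cinder 4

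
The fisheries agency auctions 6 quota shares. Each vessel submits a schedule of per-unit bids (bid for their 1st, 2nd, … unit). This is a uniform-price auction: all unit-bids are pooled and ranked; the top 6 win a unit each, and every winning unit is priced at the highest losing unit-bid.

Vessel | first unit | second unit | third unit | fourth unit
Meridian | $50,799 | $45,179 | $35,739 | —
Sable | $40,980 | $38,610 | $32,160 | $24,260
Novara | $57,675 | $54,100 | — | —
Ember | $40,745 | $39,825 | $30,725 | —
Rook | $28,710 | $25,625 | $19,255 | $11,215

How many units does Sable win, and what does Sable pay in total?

Sable: 1 unit, pays $39,825

All unit-bids, highest first — top 6: 57,675 (Novara-1), 54,100 (Novara-2), 50,799 (Meridian-1), 45,179 (Meridian-2), 40,980 (Sable-1), 40,745 (Ember-1)
Highest rejected unit-bid = $39,825.
Sable wins 1 unit(s) at $39,825 each.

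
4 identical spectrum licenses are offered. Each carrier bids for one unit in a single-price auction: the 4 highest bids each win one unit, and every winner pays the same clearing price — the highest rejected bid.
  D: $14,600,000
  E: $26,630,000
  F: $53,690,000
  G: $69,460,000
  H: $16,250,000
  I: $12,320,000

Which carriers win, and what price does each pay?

Bids ranked high→low: 69,460,000 (G), 53,690,000 (F), 26,630,000 (E), 16,250,000 (H), 14,600,000 (D), 12,320,000 (I)
Winners (4 units): G, F, E, H.
Clearing price = highest rejected bid = $14,600,000.

G, F, E, H; each pays $14,600,000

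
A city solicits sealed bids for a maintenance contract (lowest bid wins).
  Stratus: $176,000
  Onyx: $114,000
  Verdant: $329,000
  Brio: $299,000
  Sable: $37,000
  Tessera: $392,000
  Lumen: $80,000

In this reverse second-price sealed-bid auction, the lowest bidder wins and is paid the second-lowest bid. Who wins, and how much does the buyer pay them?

Sable is paid $80,000

Sorting bids: 37,000 (Sable) < 80,000 (Lumen) < 114,000 (Onyx) < 176,000 (Stratus) < 299,000 (Brio) < 329,000 (Verdant) < …
Sable wins with the lowest bid; price is set by the runner-up at $80,000.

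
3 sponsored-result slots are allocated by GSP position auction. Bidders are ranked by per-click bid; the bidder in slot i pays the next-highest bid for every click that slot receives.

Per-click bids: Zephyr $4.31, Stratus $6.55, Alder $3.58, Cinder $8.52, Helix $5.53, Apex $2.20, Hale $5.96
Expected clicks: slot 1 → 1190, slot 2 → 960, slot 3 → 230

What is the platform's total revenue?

Sorting advertisers: $8.52 (Cinder) > $6.55 (Stratus) > $5.96 (Hale) > $5.53 (Helix) > …
Slot 1: Cinder pays $6.55 × 1190 = $7794.50
Slot 2: Stratus pays $5.96 × 960 = $5721.60
Slot 3: Hale pays $5.53 × 230 = $1271.90
Total = $14788.00

Total revenue: $14788.00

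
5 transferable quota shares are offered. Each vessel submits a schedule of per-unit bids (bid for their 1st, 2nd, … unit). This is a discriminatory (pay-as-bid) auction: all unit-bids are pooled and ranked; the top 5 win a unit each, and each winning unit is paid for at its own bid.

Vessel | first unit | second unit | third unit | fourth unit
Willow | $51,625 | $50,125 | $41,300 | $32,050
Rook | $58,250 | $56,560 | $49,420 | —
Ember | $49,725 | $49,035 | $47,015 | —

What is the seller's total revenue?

Merging the schedules and taking the best 5: 58,250 (Rook-1), 56,560 (Rook-2), 51,625 (Willow-1), 50,125 (Willow-2), 49,725 (Ember-1)
Next rejected bid: $49,420 (not a price — pay-as-bid).
Each winning unit pays its own bid.
Revenue = 58,250 + 56,560 + 51,625 + 50,125 + 49,725 = $266,285.

Total revenue: $266,285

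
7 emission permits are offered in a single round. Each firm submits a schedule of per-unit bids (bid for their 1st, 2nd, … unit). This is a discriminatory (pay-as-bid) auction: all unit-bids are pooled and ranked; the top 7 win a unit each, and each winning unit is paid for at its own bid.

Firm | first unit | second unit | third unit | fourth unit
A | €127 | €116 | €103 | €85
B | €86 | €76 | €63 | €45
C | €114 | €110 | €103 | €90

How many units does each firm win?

Pooled unit-bids ranked (top 7): 127 (A-1), 116 (A-2), 114 (C-1), 110 (C-2), 103 (A-3), 103 (C-3), 90 (C-4)
Next rejected bid: €86 (not a price — pay-as-bid).
Allocation: A 3, C 4.

A 3, C 4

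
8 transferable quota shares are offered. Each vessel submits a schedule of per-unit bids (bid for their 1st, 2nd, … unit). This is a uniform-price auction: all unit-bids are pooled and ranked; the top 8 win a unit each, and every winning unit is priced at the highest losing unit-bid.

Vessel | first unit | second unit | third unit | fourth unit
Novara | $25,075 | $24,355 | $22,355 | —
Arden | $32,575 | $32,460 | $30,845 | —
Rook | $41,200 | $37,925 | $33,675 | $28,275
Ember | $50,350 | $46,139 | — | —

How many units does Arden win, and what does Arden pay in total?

Arden: 3 units, pays $84,825

All unit-bids, highest first — top 8: 50,350 (Ember-1), 46,139 (Ember-2), 41,200 (Rook-1), 37,925 (Rook-2), 33,675 (Rook-3), 32,575 (Arden-1), 32,460 (Arden-2), 30,845 (Arden-3)
The (k+1)-th unit-bid is $28,275.
Arden wins 3 unit(s) at $28,275 each.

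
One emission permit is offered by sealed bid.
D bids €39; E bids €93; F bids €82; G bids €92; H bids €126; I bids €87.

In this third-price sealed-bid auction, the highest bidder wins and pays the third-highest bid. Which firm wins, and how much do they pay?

Sorting bids: 126 (H) > 93 (E) > 92 (G) > 87 (I) > 82 (F) > 39 (D)
H is highest; pays the third-highest bid, €92.

H pays €92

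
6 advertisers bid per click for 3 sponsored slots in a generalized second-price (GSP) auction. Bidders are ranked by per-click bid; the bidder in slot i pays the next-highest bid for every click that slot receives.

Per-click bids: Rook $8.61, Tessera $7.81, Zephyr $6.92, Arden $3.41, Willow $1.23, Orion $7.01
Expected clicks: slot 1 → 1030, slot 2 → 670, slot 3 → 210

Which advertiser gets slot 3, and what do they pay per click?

Orion; $6.92 per click

Per-click bids in order: $8.61 (Rook) > $7.81 (Tessera) > $7.01 (Orion) > $6.92 (Zephyr) > …
Slot 3 goes to the third-ranked bidder, Orion, who pays the next bid down: $6.92/click.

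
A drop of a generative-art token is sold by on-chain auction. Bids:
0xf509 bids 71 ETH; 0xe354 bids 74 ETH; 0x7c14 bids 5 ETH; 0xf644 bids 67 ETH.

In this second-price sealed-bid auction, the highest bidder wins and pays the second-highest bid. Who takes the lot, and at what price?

Rule: the highest bidder wins and pays the second-highest bid.
Bids in order: 74 (0xe354) > 71 (0xf509) > 67 (0xf644) > 5 (0x7c14)
0xe354 is highest; pays the second-highest bid, 71 ETH.

0xe354 pays 71 ETH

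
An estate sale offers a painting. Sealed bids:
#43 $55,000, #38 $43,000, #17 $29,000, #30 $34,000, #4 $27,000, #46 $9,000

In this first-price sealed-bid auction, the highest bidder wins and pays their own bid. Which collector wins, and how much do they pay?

Sorting bids: 55,000 (#43) > 43,000 (#38) > 34,000 (#30) > 29,000 (#17) > 27,000 (#4) > 9,000 (#46)
#43 is highest → pays own bid, $55,000.

#43 pays $55,000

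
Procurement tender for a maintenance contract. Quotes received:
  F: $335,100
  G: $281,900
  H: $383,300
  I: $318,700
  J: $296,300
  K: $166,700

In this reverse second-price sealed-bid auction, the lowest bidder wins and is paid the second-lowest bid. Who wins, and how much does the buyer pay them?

K is paid $281,900

Sorting bids: 166,700 (K) < 281,900 (G) < 296,300 (J) < 318,700 (I) < 335,100 (F) < 383,300 (H)
K is lowest; is paid the second-lowest bid, $281,900.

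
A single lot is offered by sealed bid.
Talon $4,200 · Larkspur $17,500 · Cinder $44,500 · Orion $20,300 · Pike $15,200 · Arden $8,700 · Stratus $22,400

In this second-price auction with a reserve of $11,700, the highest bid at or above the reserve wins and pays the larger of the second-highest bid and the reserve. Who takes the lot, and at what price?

Sorting bids: 44,500 (Cinder) > 22,400 (Stratus) > 20,300 (Orion) > 17,500 (Larkspur) > 15,200 (Pike) > 8,700 (Arden) > …
Highest eligible bid: Cinder at $44,500.
Second-highest bid $22,400 exceeds the reserve $11,700 → payment $22,400.

Cinder pays $22,400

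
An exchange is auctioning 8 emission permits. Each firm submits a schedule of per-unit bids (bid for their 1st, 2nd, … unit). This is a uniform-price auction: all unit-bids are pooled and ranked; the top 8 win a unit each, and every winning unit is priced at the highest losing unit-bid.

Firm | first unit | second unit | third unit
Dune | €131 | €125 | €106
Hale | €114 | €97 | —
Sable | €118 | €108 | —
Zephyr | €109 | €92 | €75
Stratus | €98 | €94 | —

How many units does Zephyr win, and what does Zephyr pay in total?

Zephyr: 1 unit, pays €97

Merging the schedules and taking the best 8: 131 (Dune-1), 125 (Dune-2), 118 (Sable-1), 114 (Hale-1), 109 (Zephyr-1), 108 (Sable-2), 106 (Dune-3), 98 (Stratus-1)
First bid not allocated: €97.
Zephyr wins 1 unit(s) at €97 each.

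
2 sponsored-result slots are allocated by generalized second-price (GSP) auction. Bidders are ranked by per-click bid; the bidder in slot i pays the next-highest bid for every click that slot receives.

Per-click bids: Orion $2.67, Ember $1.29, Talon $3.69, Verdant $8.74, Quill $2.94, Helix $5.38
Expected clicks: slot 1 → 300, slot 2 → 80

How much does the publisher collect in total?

Total revenue: $1909.20

Ranked by bid: $8.74 (Verdant) > $5.38 (Helix) > $3.69 (Talon) > …
Slot 1: Verdant pays $5.38 × 300 = $1614.00
Slot 2: Helix pays $3.69 × 80 = $295.20
Total = $1909.20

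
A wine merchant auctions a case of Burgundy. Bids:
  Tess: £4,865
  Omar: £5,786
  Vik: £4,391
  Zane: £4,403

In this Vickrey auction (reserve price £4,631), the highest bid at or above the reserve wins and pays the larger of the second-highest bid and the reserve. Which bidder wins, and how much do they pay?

Omar pays £4,865

Bids ranked: 5,786 (Omar) > 4,865 (Tess) > 4,403 (Zane) > 4,391 (Vik)
Omar has the top bid at or above the reserve (£5,786).
max(second-highest £4,865, reserve £4,631) = £4,865; the reserve does not bind.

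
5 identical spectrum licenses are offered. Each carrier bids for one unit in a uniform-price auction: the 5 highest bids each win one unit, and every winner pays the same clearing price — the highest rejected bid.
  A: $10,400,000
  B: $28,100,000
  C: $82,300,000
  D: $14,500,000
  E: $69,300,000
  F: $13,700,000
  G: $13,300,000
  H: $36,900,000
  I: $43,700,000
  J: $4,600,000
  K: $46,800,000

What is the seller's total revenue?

Total revenue: $140,500,000

Bids ranked high→low: 82,300,000 (C), 69,300,000 (E), 46,800,000 (K), 43,700,000 (I), 36,900,000 (H), 28,100,000 (B), 14,500,000 (D), …
Winners (5 units): C, E, K, I, H.
Clearing price = highest rejected bid = $28,100,000.
Total revenue = 5 × $28,100,000 = $140,500,000.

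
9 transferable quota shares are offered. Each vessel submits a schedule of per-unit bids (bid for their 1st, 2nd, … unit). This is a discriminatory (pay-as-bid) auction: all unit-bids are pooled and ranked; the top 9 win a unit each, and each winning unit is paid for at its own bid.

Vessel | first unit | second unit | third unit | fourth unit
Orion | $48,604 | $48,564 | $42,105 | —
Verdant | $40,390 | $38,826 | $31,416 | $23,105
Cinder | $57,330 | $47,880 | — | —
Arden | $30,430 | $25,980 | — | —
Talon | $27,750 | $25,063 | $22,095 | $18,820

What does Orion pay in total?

Merging the schedules and taking the best 9: 57,330 (Cinder-1), 48,604 (Orion-1), 48,564 (Orion-2), 47,880 (Cinder-2), 42,105 (Orion-3), 40,390 (Verdant-1), 38,826 (Verdant-2), 31,416 (Verdant-3), 30,430 (Arden-1)
Next rejected bid: $27,750 (not a price — pay-as-bid).
Orion's winning unit-bids: 48,604 + 48,564 + 42,105 = $139,273.

Orion pays $139,273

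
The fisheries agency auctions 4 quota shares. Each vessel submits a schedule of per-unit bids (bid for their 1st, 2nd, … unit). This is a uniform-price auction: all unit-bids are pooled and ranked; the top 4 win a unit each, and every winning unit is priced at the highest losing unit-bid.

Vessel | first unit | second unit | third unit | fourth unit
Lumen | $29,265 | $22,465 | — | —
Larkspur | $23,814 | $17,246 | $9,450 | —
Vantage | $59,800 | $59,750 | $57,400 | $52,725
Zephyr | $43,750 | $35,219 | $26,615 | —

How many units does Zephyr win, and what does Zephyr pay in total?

Merging the schedules and taking the best 4: 59,800 (Vantage-1), 59,750 (Vantage-2), 57,400 (Vantage-3), 52,725 (Vantage-4)
First bid not allocated: $43,750.
Zephyr wins 0 unit(s) at $43,750 each.

Zephyr: 0 units, pays $0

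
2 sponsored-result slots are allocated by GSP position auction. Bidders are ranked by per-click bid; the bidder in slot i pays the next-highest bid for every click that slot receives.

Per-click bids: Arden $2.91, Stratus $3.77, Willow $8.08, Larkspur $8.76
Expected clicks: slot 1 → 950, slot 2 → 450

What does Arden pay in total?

Arden pays $0.00

Per-click bids in order: $8.76 (Larkspur) > $8.08 (Willow) > $3.77 (Stratus) > …
Arden ranks below slot 2 → no slot, pays nothing.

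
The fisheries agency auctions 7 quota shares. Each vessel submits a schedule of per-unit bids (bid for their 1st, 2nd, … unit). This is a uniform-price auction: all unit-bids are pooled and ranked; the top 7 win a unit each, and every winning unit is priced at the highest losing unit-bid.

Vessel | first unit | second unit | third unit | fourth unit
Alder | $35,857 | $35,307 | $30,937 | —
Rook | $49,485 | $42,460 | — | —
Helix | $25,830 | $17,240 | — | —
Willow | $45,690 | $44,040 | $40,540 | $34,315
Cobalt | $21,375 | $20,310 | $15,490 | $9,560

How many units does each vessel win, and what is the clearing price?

Alder 2, Rook 2, Willow 3; clearing price $34,315

Merging the schedules and taking the best 7: 49,485 (Rook-1), 45,690 (Willow-1), 44,040 (Willow-2), 42,460 (Rook-2), 40,540 (Willow-3), 35,857 (Alder-1), 35,307 (Alder-2)
The (k+1)-th unit-bid is $34,315.
Allocation: Alder 2, Rook 2, Willow 3.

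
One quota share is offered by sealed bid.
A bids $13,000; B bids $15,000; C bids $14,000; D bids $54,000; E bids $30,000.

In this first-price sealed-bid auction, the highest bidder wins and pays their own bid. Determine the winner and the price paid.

D pays $54,000

Rule: the highest bidder wins and pays their own bid.
Bids in order: 54,000 (D) > 30,000 (E) > 15,000 (B) > 14,000 (C) > 13,000 (A)
D is highest → pays own bid, $54,000.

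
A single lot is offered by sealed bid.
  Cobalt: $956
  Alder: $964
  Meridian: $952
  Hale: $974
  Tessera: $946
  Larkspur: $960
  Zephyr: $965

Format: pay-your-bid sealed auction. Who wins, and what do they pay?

Hale pays $974

Sorting bids: 974 (Hale) > 965 (Zephyr) > 964 (Alder) > 960 (Larkspur) > 956 (Cobalt) > 952 (Meridian) > …
First-price: Hale pays what they bid, $974.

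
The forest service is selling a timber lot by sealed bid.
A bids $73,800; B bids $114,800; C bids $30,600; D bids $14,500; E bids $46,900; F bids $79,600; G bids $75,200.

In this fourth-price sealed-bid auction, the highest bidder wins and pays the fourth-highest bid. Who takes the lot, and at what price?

Sorting bids: 114,800 (B) > 79,600 (F) > 75,200 (G) > 73,800 (A) > 46,900 (E) > 30,600 (C) > …
B is highest; pays the fourth-highest bid, $73,800.

B pays $73,800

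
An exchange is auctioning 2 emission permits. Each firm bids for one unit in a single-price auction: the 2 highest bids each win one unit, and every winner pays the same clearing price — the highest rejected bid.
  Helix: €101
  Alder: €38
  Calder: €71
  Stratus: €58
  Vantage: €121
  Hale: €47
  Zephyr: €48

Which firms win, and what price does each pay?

Sorting: 121 (Vantage), 101 (Helix), 71 (Calder), 58 (Stratus), …
The 2 highest are Vantage, Helix.
Highest unsuccessful bid: €71 → clearing price.

Vantage, Helix; each pays €71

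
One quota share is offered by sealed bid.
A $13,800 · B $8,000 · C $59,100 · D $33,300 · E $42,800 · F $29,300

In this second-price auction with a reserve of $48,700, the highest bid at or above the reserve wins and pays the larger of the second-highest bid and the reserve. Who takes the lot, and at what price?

Bids in order: 59,100 (C) > 42,800 (E) > 33,300 (D) > 29,300 (F) > 13,800 (A) > 8,000 (B)
Highest eligible bid: C at $59,100.
Second-highest bid $42,800 is below the reserve $48,700, so the reserve binds → payment $48,700.

C pays $48,700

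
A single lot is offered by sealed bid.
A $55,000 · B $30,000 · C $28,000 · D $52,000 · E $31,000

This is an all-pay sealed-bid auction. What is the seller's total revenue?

Total revenue: $196,000

Bids in order: 55,000 (A) > 52,000 (D) > 31,000 (E) > 30,000 (B) > 28,000 (C)
A wins with the top bid; all bids are sunk regardless.
Every bidder forfeits their bid regardless of winning.
Revenue = 55,000 + 30,000 + 28,000 + 52,000 + 31,000 = $196,000.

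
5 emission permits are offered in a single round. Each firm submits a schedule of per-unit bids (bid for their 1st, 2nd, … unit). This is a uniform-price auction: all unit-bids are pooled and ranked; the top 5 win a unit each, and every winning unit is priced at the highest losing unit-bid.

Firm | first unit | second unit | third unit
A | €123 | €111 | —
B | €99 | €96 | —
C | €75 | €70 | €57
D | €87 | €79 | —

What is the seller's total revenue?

Total revenue: €395

Merging the schedules and taking the best 5: 123 (A-1), 111 (A-2), 99 (B-1), 96 (B-2), 87 (D-1)
Highest rejected unit-bid = €79.
Allocation: A 2, B 2, D 1. Every unit priced at €79.
Revenue = 5 × 79 = €395.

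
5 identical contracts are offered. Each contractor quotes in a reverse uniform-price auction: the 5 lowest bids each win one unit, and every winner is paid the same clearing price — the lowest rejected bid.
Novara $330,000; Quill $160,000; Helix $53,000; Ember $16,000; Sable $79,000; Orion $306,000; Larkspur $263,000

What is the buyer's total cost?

Total cost: $1,530,000

Sorting: 16,000 (Ember), 53,000 (Helix), 79,000 (Sable), 160,000 (Quill), 263,000 (Larkspur), 306,000 (Orion), 330,000 (Novara)
The 5 lowest are Ember, Helix, Sable, Quill, Larkspur.
Clearing price = lowest rejected bid = $306,000.
Total cost = 5 × $306,000 = $1,530,000.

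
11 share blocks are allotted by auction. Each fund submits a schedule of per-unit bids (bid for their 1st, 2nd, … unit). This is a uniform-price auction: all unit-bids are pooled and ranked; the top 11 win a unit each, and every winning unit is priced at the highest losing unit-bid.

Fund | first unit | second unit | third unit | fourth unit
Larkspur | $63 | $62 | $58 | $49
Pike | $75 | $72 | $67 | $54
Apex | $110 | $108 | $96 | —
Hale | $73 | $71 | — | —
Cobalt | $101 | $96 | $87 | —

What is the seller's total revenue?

Total revenue: $693

Pooled unit-bids ranked (top 11): 110 (Apex-1), 108 (Apex-2), 101 (Cobalt-1), 96 (Apex-3), 96 (Cobalt-2), 87 (Cobalt-3), 75 (Pike-1), 73 (Hale-1), 72 (Pike-2), 71 (Hale-2), 67 (Pike-3)
The (k+1)-th unit-bid is $63.
Allocation: Apex 3, Cobalt 3, Hale 2, Pike 3. Every unit priced at $63.
Revenue = 11 × 63 = $693.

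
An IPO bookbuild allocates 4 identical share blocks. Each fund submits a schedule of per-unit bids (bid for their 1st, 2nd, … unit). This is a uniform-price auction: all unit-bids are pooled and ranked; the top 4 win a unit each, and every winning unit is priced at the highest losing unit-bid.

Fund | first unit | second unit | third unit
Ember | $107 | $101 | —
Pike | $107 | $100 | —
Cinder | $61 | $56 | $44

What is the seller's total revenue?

Total revenue: $244

All unit-bids, highest first — top 4: 107 (Ember-1), 107 (Pike-1), 101 (Ember-2), 100 (Pike-2)
First bid not allocated: $61.
Allocation: Ember 2, Pike 2. Every unit priced at $61.
Revenue = 4 × 61 = $244.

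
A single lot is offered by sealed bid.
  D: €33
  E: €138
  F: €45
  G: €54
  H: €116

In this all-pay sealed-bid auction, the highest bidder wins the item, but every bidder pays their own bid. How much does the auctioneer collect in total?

Total revenue: €386

Bids ranked: 138 (E) > 116 (H) > 54 (G) > 45 (F) > 33 (D)
E wins with the top bid; all bids are sunk regardless.
Every bidder forfeits their bid regardless of winning.
Revenue = 33 + 138 + 45 + 54 + 116 = €386.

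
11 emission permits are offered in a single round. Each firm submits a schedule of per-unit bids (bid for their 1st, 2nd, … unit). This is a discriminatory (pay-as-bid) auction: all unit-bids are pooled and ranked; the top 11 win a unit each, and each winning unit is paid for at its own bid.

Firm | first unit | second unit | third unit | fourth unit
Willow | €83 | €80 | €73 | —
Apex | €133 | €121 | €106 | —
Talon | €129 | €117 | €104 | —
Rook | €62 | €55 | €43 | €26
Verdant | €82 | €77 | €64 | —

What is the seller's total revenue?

Total revenue: €1,105

All unit-bids, highest first — top 11: 133 (Apex-1), 129 (Talon-1), 121 (Apex-2), 117 (Talon-2), 106 (Apex-3), 104 (Talon-3), 83 (Willow-1), 82 (Verdant-1), 80 (Willow-2), 77 (Verdant-2), 73 (Willow-3)
Next rejected bid: €64 (not a price — pay-as-bid).
Each winning unit pays its own bid.
Revenue = 133 + 129 + 121 + 117 + 106 + 104 + 83 + 82 + 80 + 77 + 73 = €1,105.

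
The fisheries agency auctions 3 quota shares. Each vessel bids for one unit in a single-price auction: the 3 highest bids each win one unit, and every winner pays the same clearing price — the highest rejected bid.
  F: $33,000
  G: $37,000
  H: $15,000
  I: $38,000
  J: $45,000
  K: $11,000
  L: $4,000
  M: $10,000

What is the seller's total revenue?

Bids ranked high→low: 45,000 (J), 38,000 (I), 37,000 (G), 33,000 (F), 15,000 (H), …
The 3 highest are J, I, G.
First losing bid is F's $33,000, which sets the uniform price.
Total revenue = 3 × $33,000 = $99,000.

Total revenue: $99,000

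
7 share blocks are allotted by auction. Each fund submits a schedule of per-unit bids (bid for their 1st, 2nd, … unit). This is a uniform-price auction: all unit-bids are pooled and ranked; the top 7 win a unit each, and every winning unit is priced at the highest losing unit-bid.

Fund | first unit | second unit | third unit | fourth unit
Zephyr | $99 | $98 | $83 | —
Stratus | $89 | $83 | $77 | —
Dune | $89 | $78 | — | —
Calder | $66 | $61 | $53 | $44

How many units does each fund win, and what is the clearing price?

All unit-bids, highest first — top 7: 99 (Zephyr-1), 98 (Zephyr-2), 89 (Stratus-1), 89 (Dune-1), 83 (Zephyr-3), 83 (Stratus-2), 78 (Dune-2)
The (k+1)-th unit-bid is $77.
Allocation: Dune 2, Stratus 2, Zephyr 3.

Dune 2, Stratus 2, Zephyr 3; clearing price $77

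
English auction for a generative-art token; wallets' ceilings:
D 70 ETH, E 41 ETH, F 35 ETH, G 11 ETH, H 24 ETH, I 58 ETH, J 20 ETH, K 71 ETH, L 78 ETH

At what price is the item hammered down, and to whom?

Limits ranked: 78 (L) > 71 (K) > 70 (D) > 58 (I) > 41 (E) > 35 (F) > …
Bidding ends when K exits at 71 ETH; L takes it.

L wins at 71 ETH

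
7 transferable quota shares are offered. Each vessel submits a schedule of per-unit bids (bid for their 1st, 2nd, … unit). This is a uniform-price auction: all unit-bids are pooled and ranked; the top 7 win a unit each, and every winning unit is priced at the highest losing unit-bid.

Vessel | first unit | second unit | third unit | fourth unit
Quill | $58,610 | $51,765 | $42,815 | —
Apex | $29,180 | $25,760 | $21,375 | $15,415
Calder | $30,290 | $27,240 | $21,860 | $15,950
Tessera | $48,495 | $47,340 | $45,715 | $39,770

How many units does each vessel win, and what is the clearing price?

All unit-bids, highest first — top 7: 58,610 (Quill-1), 51,765 (Quill-2), 48,495 (Tessera-1), 47,340 (Tessera-2), 45,715 (Tessera-3), 42,815 (Quill-3), 39,770 (Tessera-4)
The (k+1)-th unit-bid is $30,290.
Allocation: Quill 3, Tessera 4.

Quill 3, Tessera 4; clearing price $30,290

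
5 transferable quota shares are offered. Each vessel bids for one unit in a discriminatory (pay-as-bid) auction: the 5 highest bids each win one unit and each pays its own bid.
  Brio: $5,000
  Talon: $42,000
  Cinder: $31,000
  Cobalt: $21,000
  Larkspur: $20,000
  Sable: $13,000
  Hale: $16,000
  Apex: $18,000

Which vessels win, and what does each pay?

Talon $42,000, Cinder $31,000, Cobalt $21,000, Larkspur $20,000, Apex $18,000

Sorting: 42,000 (Talon), 31,000 (Cinder), 21,000 (Cobalt), 20,000 (Larkspur), 18,000 (Apex), 16,000 (Hale), 13,000 (Sable), …
Top 5: Talon, Cinder, Cobalt, Larkspur, Apex.
Each winner pays its own bid: Talon $42,000, Cinder $31,000, Cobalt $21,000, Larkspur $20,000, Apex $18,000.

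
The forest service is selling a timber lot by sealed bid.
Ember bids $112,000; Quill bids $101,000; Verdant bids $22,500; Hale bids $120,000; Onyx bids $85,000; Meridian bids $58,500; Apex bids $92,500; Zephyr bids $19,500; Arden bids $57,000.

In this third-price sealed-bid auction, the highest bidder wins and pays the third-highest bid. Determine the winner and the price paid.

Hale pays $101,000

Bids in order: 120,000 (Hale) > 112,000 (Ember) > 101,000 (Quill) > 92,500 (Apex) > 85,000 (Onyx) > 58,500 (Meridian) > …
Hale is highest; pays the third-highest bid, $101,000.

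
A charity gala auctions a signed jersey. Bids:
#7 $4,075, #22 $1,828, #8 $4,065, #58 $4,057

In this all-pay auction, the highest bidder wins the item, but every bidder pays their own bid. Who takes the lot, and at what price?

#7 pays $4,075

Bids ranked: 4,075 (#7) > 4,065 (#8) > 4,057 (#58) > 1,828 (#22)
#7 is highest and takes the item; every bidder forfeits their bid.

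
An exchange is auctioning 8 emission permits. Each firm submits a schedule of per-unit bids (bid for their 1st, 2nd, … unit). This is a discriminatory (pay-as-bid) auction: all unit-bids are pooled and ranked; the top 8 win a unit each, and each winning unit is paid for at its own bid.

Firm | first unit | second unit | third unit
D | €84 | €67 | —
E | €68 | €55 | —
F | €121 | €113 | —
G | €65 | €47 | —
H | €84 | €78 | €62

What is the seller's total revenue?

Total revenue: €680

Pooled unit-bids ranked (top 8): 121 (F-1), 113 (F-2), 84 (D-1), 84 (H-1), 78 (H-2), 68 (E-1), 67 (D-2), 65 (G-1)
Next rejected bid: €62 (not a price — pay-as-bid).
Each winning unit pays its own bid.
Revenue = 121 + 113 + 84 + 84 + 78 + 68 + 67 + 65 = €680.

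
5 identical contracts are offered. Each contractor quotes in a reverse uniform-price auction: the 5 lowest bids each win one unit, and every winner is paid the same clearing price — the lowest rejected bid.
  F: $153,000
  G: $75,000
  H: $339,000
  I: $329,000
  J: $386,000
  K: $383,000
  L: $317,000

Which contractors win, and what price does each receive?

Sorting: 75,000 (G), 153,000 (F), 317,000 (L), 329,000 (I), 339,000 (H), 383,000 (K), 386,000 (J)
The 5 lowest are G, F, L, I, H.
Lowest unsuccessful bid: $383,000 → clearing price.

G, F, L, I, H; each is paid $383,000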